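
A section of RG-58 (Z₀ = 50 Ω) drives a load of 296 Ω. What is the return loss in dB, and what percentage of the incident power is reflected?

RL ≈ 2.96 dB; 50.5% of incident power reflected

Γ = (296 − 50)/(296 + 50) = 0.711
RL = −20·log₁₀(0.711) = 2.96 dB
P_refl/P_inc = |Γ|² = 0.505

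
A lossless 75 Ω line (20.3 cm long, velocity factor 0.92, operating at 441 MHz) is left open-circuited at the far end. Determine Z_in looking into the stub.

λ = v/f = 0.92·c / 441 MHz = 0.626 m
βl = 2π·l/λ = 2π × 0.324 = 117°
tan(βl) = -1.98
For an open-circuited stub, Z_in = −jZ_0·cot(βl) = −jZ_0/tan(βl)

Z_in ≈ +j37.8 Ω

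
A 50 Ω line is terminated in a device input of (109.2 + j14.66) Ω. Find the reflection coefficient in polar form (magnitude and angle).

Γ = (Z_L − Z_0)/(Z_L + Z_0) = (59.2 + j14.66)/(159.2 + j14.66)
|Γ| = 61/160 = 0.381

Γ ≈ 0.381 ∠ 8.65°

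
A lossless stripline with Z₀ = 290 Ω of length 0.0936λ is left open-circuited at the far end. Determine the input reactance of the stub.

X_in ≈ -435 Ω (capacitive)

βl = 2π × 0.0936 = 33.7°
tan(βl) = 0.667
For an open-circuited stub, Z_in = −jZ_0·cot(βl) = −jZ_0/tan(βl)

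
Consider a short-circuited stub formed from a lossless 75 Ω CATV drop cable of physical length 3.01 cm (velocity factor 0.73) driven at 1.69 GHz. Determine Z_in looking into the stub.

λ = v/f = 0.73·c / 1.69 GHz = 0.13 m
βl = 2π·l/λ = 2π × 0.232 = 83.6°
tan(βl) = 8.94
For a short-circuited stub, Z_in = jZ_0·tan(βl)

Z_in ≈ +j671 Ω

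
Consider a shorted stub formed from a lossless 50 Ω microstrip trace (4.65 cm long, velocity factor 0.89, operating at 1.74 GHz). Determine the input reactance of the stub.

X_in ≈ -144 Ω (capacitive)

λ = v/f = 0.89·c / 1.74 GHz = 0.153 m
βl = 2π·l/λ = 2π × 0.303 = 109°
tan(βl) = -2.89
For a shorted stub, Z_in = jZ_0·tan(βl)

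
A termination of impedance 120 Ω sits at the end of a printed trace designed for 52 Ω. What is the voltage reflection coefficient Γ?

Γ = 0.395

Γ = (Z_L − Z_0)/(Z_L + Z_0) = (120 − 52)/(120 + 52) = 68/172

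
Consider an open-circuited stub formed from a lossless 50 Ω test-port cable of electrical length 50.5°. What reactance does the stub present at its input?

X_in ≈ -41.2 Ω (capacitive)

tan(βl) = 1.21
For an open-circuited stub, Z_in = −jZ_0·cot(βl) = −jZ_0/tan(βl)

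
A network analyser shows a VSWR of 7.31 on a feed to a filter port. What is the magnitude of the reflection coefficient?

|Γ| ≈ 0.759

|Γ| = (S − 1)/(S + 1) = (7.31 − 1)/(7.31 + 1) = 6.31/8.31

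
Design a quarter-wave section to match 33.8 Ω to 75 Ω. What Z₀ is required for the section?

Z_qwt ≈ 50.3 Ω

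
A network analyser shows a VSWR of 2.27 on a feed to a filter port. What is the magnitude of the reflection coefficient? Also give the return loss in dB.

|Γ| ≈ 0.388; return loss ≈ 8.21 dB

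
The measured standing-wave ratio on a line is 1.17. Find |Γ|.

|Γ| ≈ 0.0783

|Γ| = (S − 1)/(S + 1) = (1.17 − 1)/(1.17 + 1) = 0.17/2.17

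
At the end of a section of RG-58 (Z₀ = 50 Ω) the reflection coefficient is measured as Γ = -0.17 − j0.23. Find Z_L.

Z_L = Z_0·(1 + Γ)/(1 − Γ) = 50·(0.83 − j0.23)/(1.17 + j0.23)

Z_L ≈ 32.3 − j16.2 Ω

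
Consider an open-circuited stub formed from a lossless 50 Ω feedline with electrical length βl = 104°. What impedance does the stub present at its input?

tan(βl) = -4.01
For an open-circuited stub, Z_in = −jZ_0·cot(βl) = −jZ_0/tan(βl)

Z_in ≈ +j12.5 Ω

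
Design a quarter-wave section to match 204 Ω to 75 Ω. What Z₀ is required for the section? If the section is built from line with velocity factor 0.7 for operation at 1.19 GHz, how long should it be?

Z_qwt ≈ 124 Ω; length ≈ 4.41 cm

Z_qwt = √(Z_0·R_L) = √(75 × 204) = √15300
λ = 0.7·c/f = 0.176 m, so l = λ/4 = 0.0441 m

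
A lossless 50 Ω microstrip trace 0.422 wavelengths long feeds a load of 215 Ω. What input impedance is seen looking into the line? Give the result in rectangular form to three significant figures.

Z_in ≈ 44.1 + j74.5 Ω

βl = 2π × 0.422 = 152°
tan(βl) = tan(152°) = -0.534
Z_in = Z_0·(Z_L + jZ_0·tanβl)/(Z_0 + jZ_L·tanβl)
     = 50·(215 − j26.7)/(50 − j115)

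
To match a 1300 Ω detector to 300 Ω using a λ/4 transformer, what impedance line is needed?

Z_qwt = √(Z_0·R_L) = √(300 × 1300) = √390000

Z_qwt ≈ 624 Ω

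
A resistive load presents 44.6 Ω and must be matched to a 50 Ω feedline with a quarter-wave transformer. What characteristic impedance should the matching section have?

Z_qwt ≈ 47.2 Ω

Z_qwt = √(Z_0·R_L) = √(50 × 44.6) = √2230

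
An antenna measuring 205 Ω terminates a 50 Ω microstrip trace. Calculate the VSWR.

For a purely resistive load, VSWR = R_L/Z_0 or Z_0/R_L (whichever > 1) = 205/50

VSWR ≈ 4.1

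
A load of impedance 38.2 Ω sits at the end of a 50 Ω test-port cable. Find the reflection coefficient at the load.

Γ = -0.134

Γ = (Z_L − Z_0)/(Z_L + Z_0) = (38.2 − 50)/(38.2 + 50) = -11.8/88.2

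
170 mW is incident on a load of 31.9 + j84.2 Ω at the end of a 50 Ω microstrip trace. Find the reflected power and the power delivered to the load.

P_reflected ≈ 91.4 mW; P_delivered ≈ 78.6 mW

|Γ| = |(-18.1 + j84.2)/(81.9 + j84.2)| = 0.733
|Γ|² = 0.538
P_refl = |Γ|²·P_inc = 91.4 mW, P_del = (1 − |Γ|²)·P_inc = 78.6 mW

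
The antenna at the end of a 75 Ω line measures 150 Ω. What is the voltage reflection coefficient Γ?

Γ = 0.333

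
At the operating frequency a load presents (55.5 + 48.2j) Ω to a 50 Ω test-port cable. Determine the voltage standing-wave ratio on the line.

Γ = (Z_L − Z_0)/(Z_L + Z_0) = (5.5 + j48.2)/(105.5 + j48.2)
|Γ| = 48.5/116 = 0.418
VSWR = (1 + |Γ|)/(1 − |Γ|) = 1.42/0.582

VSWR ≈ 2.44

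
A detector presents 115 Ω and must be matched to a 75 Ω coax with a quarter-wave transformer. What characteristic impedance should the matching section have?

Z_qwt = √(Z_0·R_L) = √(75 × 115) = √8625

Z_qwt ≈ 92.9 Ω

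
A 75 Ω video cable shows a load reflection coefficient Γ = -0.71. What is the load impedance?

Z_L ≈ 12.7 Ω

Z_L = Z_0·(1 + Γ)/(1 − Γ) = 75·(0.29)/(1.71)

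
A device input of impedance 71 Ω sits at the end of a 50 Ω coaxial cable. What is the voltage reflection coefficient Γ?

Γ = (Z_L − Z_0)/(Z_L + Z_0) = (71 − 50)/(71 + 50) = 21/121

Γ = 0.174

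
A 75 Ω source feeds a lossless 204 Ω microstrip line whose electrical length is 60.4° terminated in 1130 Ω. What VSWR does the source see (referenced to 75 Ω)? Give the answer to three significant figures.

VSWR ≈ 5.42

tan(βl) = 1.76
Z_in = Z_0·(Z_L + jZ_0·tanβl)/(Z_0 + jZ_L·tanβl) = 48.2 − j111 Ω
Γ_s = (Z_in − Z_s)/(Z_in + Z_s) = (-26.8 − j111)/(123 − j111), |Γ_s| = 0.688
VSWR = (1 + |Γ_s|)/(1 − |Γ_s|)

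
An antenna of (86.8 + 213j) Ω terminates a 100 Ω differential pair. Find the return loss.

RL ≈ 2.46 dB

Γ = (-13.2 + j213)/(186.8 + j213), |Γ| = 0.753
RL = −20·log₁₀|Γ| = −20·log₁₀(0.753)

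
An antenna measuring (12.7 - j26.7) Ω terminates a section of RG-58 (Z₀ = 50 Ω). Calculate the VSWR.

VSWR ≈ 5.12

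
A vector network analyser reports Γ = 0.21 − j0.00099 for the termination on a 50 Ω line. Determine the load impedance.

Z_L = Z_0·(1 + Γ)/(1 − Γ) = 50·(1.21 − j0.00099)/(0.79 + j0.00099)

Z_L ≈ 76.6 − j0.159 Ω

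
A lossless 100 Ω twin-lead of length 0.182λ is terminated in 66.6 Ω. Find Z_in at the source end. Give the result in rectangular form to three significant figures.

βl = 2π × 0.182 = 65.5°
tan(βl) = tan(65.5°) = 2.2
Z_in = Z_0·(Z_L + jZ_0·tanβl)/(Z_0 + jZ_L·tanβl)
     = 100·(66.6 + j220)/(100 + j146)

Z_in ≈ 124 + j38.9 Ω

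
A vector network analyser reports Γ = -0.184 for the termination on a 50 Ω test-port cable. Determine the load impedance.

Z_L ≈ 34.5 Ω

Z_L = Z_0·(1 + Γ)/(1 − Γ) = 50·(0.816)/(1.18)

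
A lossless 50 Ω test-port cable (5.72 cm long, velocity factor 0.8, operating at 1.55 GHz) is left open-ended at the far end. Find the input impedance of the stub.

Z_in ≈ +j46.6 Ω

λ = v/f = 0.8·c / 1.55 GHz = 0.155 m
βl = 2π·l/λ = 2π × 0.369 = 133°
tan(βl) = -1.07
For an open-ended stub, Z_in = −jZ_0·cot(βl) = −jZ_0/tan(βl)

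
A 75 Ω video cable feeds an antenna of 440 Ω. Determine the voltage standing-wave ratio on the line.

Γ = (440 − 75)/(440 + 75) = 0.709
VSWR = (1 + 0.709)/(1 − 0.709)

VSWR ≈ 5.87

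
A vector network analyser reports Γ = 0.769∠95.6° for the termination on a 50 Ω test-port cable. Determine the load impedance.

Z_L ≈ 11.7 + j43.9 Ω

Z_L = Z_0·(1 + Γ)/(1 − Γ) = 50·(0.925 + j0.765)/(1.08 − j0.765)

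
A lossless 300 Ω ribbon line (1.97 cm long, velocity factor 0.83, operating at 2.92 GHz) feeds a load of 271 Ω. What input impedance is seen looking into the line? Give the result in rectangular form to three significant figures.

Z_in ≈ 331 + j7.96 Ω

λ = v/f = 0.83·c / 2.92 GHz = 0.0853 m
βl = 2π·l/λ = 2π × 0.231 = 83.2°
tan(βl) = tan(83.2°) = 8.35
Z_in = Z_0·(Z_L + jZ_0·tanβl)/(Z_0 + jZ_L·tanβl)
     = 300·(271 + j2500)/(300 + j2260)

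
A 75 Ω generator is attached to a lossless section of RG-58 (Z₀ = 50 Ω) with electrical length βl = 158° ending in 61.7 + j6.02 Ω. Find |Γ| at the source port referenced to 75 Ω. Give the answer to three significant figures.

tan(βl) = -0.404
Z_in = Z_0·(Z_L + jZ_0·tanβl)/(Z_0 + jZ_L·tanβl) = 53.2 + j11.8 Ω
Γ_s = (Z_in − Z_s)/(Z_in + Z_s) = (-21.8 + j11.8)/(128 + j11.8), |Γ_s| = 0.192

|Γ| ≈ 0.192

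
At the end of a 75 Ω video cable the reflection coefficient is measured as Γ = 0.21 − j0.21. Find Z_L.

Z_L = Z_0·(1 + Γ)/(1 − Γ) = 75·(1.21 − j0.21)/(0.79 + j0.21)

Z_L ≈ 102 − j47.1 Ω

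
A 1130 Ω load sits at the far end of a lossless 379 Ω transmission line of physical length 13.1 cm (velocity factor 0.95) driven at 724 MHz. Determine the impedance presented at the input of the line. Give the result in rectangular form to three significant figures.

λ = v/f = 0.95·c / 724 MHz = 0.394 m
βl = 2π·l/λ = 2π × 0.333 = 120°
tan(βl) = tan(120°) = -1.75
Z_in = Z_0·(Z_L + jZ_0·tanβl)/(Z_0 + jZ_L·tanβl)
     = 379·(1130 − j662)/(379 − j1970)

Z_in ≈ 163 + j186 Ω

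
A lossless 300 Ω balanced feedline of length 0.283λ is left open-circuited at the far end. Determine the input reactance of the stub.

βl = 2π × 0.283 = 102°
tan(βl) = -4.75
For an open-circuited stub, Z_in = −jZ_0·cot(βl) = −jZ_0/tan(βl)

X_in ≈ 63.1 Ω (inductive)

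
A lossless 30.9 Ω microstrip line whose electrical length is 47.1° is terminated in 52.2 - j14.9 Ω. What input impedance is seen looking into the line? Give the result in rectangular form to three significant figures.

tan(βl) = tan(47.1°) = 1.08
Z_in = Z_0·(Z_L + jZ_0·tanβl)/(Z_0 + jZ_L·tanβl)
     = 30.9·(52.2 + j18.4)/(46.9 + j56.2)

Z_in ≈ 20.1 − j11.9 Ω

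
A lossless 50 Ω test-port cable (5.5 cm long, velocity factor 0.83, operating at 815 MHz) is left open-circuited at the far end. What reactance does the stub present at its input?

X_in ≈ -23.5 Ω (capacitive)

λ = v/f = 0.83·c / 815 MHz = 0.306 m
βl = 2π·l/λ = 2π × 0.18 = 64.8°
tan(βl) = 2.13
For an open-circuited stub, Z_in = −jZ_0·cot(βl) = −jZ_0/tan(βl)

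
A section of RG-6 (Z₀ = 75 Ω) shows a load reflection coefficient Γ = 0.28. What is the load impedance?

Z_L = Z_0·(1 + Γ)/(1 − Γ) = 75·(1.28)/(0.72)

Z_L ≈ 133 Ω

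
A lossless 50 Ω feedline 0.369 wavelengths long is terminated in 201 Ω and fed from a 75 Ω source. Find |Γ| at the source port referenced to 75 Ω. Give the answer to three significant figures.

|Γ| ≈ 0.638

βl = 2π × 0.369 = 133°
tan(βl) = -1.08
Z_in = Z_0·(Z_L + jZ_0·tanβl)/(Z_0 + jZ_L·tanβl) = 22 + j41.3 Ω
Γ_s = (Z_in − Z_s)/(Z_in + Z_s) = (-53 + j41.3)/(97 + j41.3), |Γ_s| = 0.638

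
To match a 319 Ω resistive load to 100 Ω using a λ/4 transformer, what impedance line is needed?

Z_qwt = √(Z_0·R_L) = √(100 × 319) = √31900

Z_qwt ≈ 179 Ω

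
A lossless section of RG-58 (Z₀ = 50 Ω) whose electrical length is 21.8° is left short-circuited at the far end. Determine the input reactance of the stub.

tan(βl) = 0.4
For a short-circuited stub, Z_in = jZ_0·tan(βl)

X_in ≈ 20 Ω (inductive)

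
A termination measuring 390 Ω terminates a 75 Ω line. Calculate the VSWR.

VSWR ≈ 5.2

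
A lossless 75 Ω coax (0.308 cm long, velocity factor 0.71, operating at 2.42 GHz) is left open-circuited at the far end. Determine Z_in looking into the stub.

λ = v/f = 0.71·c / 2.42 GHz = 0.088 m
βl = 2π·l/λ = 2π × 0.035 = 12.6°
tan(βl) = 0.223
For an open-circuited stub, Z_in = −jZ_0·cot(βl) = −jZ_0/tan(βl)

Z_in ≈ −j336 Ω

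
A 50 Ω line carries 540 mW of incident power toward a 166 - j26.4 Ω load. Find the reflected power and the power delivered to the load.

P_reflected ≈ 161 mW; P_delivered ≈ 379 mW

|Γ| = |(116 − j26.4)/(216 − j26.4)| = 0.547
|Γ|² = 0.299
P_refl = |Γ|²·P_inc = 161 mW, P_del = (1 − |Γ|²)·P_inc = 379 mW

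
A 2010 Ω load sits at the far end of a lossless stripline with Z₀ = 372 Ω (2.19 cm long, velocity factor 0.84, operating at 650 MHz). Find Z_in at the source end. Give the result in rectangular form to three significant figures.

Z_in ≈ 456 − j776 Ω

λ = v/f = 0.84·c / 650 MHz = 0.388 m
βl = 2π·l/λ = 2π × 0.0565 = 20.3°
tan(βl) = tan(20.3°) = 0.371
Z_in = Z_0·(Z_L + jZ_0·tanβl)/(Z_0 + jZ_L·tanβl)
     = 372·(2010 + j138)/(372 + j745)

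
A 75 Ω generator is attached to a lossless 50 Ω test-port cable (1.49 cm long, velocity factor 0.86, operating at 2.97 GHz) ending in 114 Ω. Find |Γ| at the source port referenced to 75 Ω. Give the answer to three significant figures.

|Γ| ≈ 0.505

λ = v/f = 0.86·c / 2.97 GHz = 0.0869 m
βl = 2π·l/λ = 2π × 0.172 = 61.7°
tan(βl) = 1.86
Z_in = Z_0·(Z_L + jZ_0·tanβl)/(Z_0 + jZ_L·tanβl) = 26.8 − j20.6 Ω
Γ_s = (Z_in − Z_s)/(Z_in + Z_s) = (-48.2 − j20.6)/(102 − j20.6), |Γ_s| = 0.505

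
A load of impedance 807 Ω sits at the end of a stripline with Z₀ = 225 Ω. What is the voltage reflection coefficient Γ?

Γ = (Z_L − Z_0)/(Z_L + Z_0) = (807 − 225)/(807 + 225) = 582/1032

Γ = 0.564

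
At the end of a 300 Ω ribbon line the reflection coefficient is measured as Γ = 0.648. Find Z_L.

Z_L ≈ 1400 Ω

Z_L = Z_0·(1 + Γ)/(1 − Γ) = 300·(1.65)/(0.352)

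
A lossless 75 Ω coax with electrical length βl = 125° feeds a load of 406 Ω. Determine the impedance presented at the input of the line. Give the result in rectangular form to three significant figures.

tan(βl) = tan(125°) = -1.43
Z_in = Z_0·(Z_L + jZ_0·tanβl)/(Z_0 + jZ_L·tanβl)
     = 75·(406 − j107)/(75 − j580)

Z_in ≈ 20.3 + j49.9 Ω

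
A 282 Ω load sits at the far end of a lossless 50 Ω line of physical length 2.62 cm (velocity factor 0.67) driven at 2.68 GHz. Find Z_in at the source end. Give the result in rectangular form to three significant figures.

λ = v/f = 0.67·c / 2.68 GHz = 0.075 m
βl = 2π·l/λ = 2π × 0.349 = 126°
tan(βl) = tan(126°) = -1.39
Z_in = Z_0·(Z_L + jZ_0·tanβl)/(Z_0 + jZ_L·tanβl)
     = 50·(282 − j69.4)/(50 − j392)

Z_in ≈ 13.2 + j34.3 Ω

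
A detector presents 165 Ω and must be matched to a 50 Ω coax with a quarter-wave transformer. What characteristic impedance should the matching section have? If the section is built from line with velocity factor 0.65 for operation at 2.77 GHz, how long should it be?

Z_qwt = √(Z_0·R_L) = √(50 × 165) = √8250
λ = 0.65·c/f = 0.0704 m, so l = λ/4 = 0.0176 m

Z_qwt ≈ 90.8 Ω; length ≈ 1.76 cm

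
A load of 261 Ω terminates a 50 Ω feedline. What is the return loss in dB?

Γ = (261 − 50)/(261 + 50) = 0.678
RL = −20·log₁₀|Γ| = −20·log₁₀(0.678)

RL ≈ 3.37 dB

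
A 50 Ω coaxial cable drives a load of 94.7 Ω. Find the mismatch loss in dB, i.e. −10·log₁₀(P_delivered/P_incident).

mismatch loss ≈ 0.436 dB

Γ = (94.7 − 50)/(94.7 + 50) = 0.309
|Γ|² = 0.0954, so P_del/P_inc = 1 − |Γ|² = 0.905
ML = −10·log₁₀(1 − |Γ|²)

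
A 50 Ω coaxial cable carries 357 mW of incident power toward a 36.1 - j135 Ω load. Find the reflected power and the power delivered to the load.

P_reflected ≈ 256 mW; P_delivered ≈ 101 mW

|Γ| = |(-13.9 − j135)/(86.1 − j135)| = 0.848
|Γ|² = 0.718
P_refl = |Γ|²·P_inc = 256 mW, P_del = (1 − |Γ|²)·P_inc = 101 mW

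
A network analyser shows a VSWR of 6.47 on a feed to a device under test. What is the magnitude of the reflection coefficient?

|Γ| = (S − 1)/(S + 1) = (6.47 − 1)/(6.47 + 1) = 5.47/7.47

|Γ| ≈ 0.732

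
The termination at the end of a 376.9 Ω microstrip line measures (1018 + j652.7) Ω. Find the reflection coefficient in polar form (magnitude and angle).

Γ ≈ 0.594 ∠ 20.4°

Γ = (Z_L − Z_0)/(Z_L + Z_0) = (641.1 + j652.7)/(1395 + j652.7)
|Γ| = 915/1540 = 0.594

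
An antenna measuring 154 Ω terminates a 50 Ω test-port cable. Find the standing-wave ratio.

VSWR ≈ 3.08

Γ = (154 − 50)/(154 + 50) = 0.51
VSWR = (1 + 0.51)/(1 − 0.51)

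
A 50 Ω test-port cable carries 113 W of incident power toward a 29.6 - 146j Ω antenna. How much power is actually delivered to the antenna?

P_delivered ≈ 24.2 W

|Γ| = |(-20.4 − j146)/(79.6 − j146)| = 0.887
|Γ|² = 0.786
P_refl = |Γ|²·P_inc = 88.8 W, P_del = (1 − |Γ|²)·P_inc = 24.2 W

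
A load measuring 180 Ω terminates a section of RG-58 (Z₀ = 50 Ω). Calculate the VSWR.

Γ = (180 − 50)/(180 + 50) = 0.565
VSWR = (1 + 0.565)/(1 − 0.565)

VSWR ≈ 3.6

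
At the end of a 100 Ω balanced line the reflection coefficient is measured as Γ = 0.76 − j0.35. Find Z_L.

Z_L ≈ 167 − j389 Ω

Z_L = Z_0·(1 + Γ)/(1 − Γ) = 100·(1.76 − j0.35)/(0.24 + j0.35)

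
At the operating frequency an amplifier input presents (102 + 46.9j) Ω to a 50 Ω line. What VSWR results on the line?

VSWR ≈ 2.57

Γ = (Z_L − Z_0)/(Z_L + Z_0) = (52 + j46.9)/(152 + j46.9)
|Γ| = 70/159 = 0.44
VSWR = (1 + |Γ|)/(1 − |Γ|) = 1.44/0.56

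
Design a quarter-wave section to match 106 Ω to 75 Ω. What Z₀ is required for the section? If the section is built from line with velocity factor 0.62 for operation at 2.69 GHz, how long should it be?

Z_qwt ≈ 89.2 Ω; length ≈ 1.73 cm

Z_qwt = √(Z_0·R_L) = √(75 × 106) = √7950
λ = 0.62·c/f = 0.0691 m, so l = λ/4 = 0.0173 m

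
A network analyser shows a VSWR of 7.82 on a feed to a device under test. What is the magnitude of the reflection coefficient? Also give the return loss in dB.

|Γ| = (S − 1)/(S + 1) = (7.82 − 1)/(7.82 + 1) = 6.82/8.82
RL = −20·log₁₀|Γ| = −20·log₁₀(0.773)

|Γ| ≈ 0.773; return loss ≈ 2.23 dB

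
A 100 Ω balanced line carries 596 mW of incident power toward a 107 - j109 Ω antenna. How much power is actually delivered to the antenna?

P_delivered ≈ 466 mW

|Γ| = |(7 − j109)/(207 − j109)| = 0.467
|Γ|² = 0.218
P_refl = |Γ|²·P_inc = 130 mW, P_del = (1 − |Γ|²)·P_inc = 466 mW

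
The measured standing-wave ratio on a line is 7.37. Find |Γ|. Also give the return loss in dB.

|Γ| = (S − 1)/(S + 1) = (7.37 − 1)/(7.37 + 1) = 6.37/8.37
RL = −20·log₁₀|Γ| = −20·log₁₀(0.761)

|Γ| ≈ 0.761; return loss ≈ 2.37 dB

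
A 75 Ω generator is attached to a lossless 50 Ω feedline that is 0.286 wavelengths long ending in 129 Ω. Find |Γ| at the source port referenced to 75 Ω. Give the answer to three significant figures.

|Γ| ≈ 0.581

βl = 2π × 0.286 = 103°
tan(βl) = -4.35
Z_in = Z_0·(Z_L + jZ_0·tanβl)/(Z_0 + jZ_L·tanβl) = 20.2 + j9.7 Ω
Γ_s = (Z_in − Z_s)/(Z_in + Z_s) = (-54.8 + j9.7)/(95.2 + j9.7), |Γ_s| = 0.581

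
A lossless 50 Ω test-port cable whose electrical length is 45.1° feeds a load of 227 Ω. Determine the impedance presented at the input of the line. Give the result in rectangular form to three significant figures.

Z_in ≈ 20.9 − j45.2 Ω

tan(βl) = tan(45.1°) = 1
Z_in = Z_0·(Z_L + jZ_0·tanβl)/(Z_0 + jZ_L·tanβl)
     = 50·(227 + j50.2)/(50 + j228)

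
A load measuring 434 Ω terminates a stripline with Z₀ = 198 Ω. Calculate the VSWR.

VSWR ≈ 2.19

Γ = (434 − 198)/(434 + 198) = 0.373
VSWR = (1 + 0.373)/(1 − 0.373)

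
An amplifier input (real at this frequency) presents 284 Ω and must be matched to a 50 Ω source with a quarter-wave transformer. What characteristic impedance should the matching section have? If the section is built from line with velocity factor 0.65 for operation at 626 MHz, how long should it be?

Z_qwt ≈ 119 Ω; length ≈ 7.79 cm

Z_qwt = √(Z_0·R_L) = √(50 × 284) = √14200
λ = 0.65·c/f = 0.312 m, so l = λ/4 = 0.0779 m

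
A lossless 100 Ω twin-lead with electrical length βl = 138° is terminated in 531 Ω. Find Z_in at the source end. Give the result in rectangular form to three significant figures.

tan(βl) = tan(138°) = -0.9
Z_in = Z_0·(Z_L + jZ_0·tanβl)/(Z_0 + jZ_L·tanβl)
     = 100·(531 − j90)/(100 − j478)

Z_in ≈ 40.3 + j103 Ω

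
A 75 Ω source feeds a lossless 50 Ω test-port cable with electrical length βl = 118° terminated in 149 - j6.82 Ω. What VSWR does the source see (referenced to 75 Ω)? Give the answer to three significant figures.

VSWR ≈ 3.93

tan(βl) = -1.88
Z_in = Z_0·(Z_L + jZ_0·tanβl)/(Z_0 + jZ_L·tanβl) = 21.1 + j23.8 Ω
Γ_s = (Z_in − Z_s)/(Z_in + Z_s) = (-53.9 + j23.8)/(96.1 + j23.8), |Γ_s| = 0.594
VSWR = (1 + |Γ_s|)/(1 − |Γ_s|)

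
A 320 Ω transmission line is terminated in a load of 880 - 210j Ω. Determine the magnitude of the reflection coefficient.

Γ = (Z_L − Z_0)/(Z_L + Z_0) = (560 − j210)/(1200 − j210)
|Γ| = 598/1220

|Γ| ≈ 0.491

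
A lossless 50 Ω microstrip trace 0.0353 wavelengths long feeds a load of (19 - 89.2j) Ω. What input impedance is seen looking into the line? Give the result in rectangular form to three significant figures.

βl = 2π × 0.0353 = 12.7°
tan(βl) = tan(12.7°) = 0.226
Z_in = Z_0·(Z_L + jZ_0·tanβl)/(Z_0 + jZ_L·tanβl)
     = 50·(19 − j77.9)/(70.1 + j4.28)

Z_in ≈ 10.1 − j56.2 Ω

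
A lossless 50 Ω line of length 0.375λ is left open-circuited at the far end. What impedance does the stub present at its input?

βl = 2π × 0.375 = 135°
tan(βl) = -1
For an open-circuited stub, Z_in = −jZ_0·cot(βl) = −jZ_0/tan(βl)

Z_in ≈ +j50 Ω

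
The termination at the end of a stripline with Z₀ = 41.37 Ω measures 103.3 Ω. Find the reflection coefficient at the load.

Γ = (Z_L − Z_0)/(Z_L + Z_0) = (103.3 − 41.37)/(103.3 + 41.37) = 61.93/144.7

Γ = 0.428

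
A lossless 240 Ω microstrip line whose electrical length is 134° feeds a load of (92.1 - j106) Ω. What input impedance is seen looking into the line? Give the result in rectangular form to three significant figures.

Z_in ≈ 422 − j344 Ω

tan(βl) = tan(134°) = -1.04
Z_in = Z_0·(Z_L + jZ_0·tanβl)/(Z_0 + jZ_L·tanβl)
     = 240·(92.1 − j355)/(130 − j95.4)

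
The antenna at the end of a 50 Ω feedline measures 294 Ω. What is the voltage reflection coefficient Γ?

Γ = (Z_L − Z_0)/(Z_L + Z_0) = (294 − 50)/(294 + 50) = 244/344

Γ = 0.709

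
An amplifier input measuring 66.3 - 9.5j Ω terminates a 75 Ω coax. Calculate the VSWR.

Γ = (Z_L − Z_0)/(Z_L + Z_0) = (-8.7 − j9.5)/(141.3 − j9.5)
|Γ| = 12.9/142 = 0.091
VSWR = (1 + |Γ|)/(1 − |Γ|) = 1.09/0.909

VSWR ≈ 1.2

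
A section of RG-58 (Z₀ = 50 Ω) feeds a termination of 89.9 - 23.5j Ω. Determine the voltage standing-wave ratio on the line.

VSWR ≈ 1.97

Γ = (Z_L − Z_0)/(Z_L + Z_0) = (39.9 − j23.5)/(139.9 − j23.5)
|Γ| = 46.3/142 = 0.326
VSWR = (1 + |Γ|)/(1 − |Γ|) = 1.33/0.674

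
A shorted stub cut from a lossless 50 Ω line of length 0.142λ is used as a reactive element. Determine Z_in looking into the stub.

Z_in ≈ +j62 Ω

βl = 2π × 0.142 = 51.1°
tan(βl) = 1.24
For a shorted stub, Z_in = jZ_0·tan(βl)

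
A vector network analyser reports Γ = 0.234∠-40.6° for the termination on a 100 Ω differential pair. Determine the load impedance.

Z_L ≈ 135 − j43.5 Ω

Z_L = Z_0·(1 + Γ)/(1 − Γ) = 100·(1.18 − j0.152)/(0.822 + j0.152)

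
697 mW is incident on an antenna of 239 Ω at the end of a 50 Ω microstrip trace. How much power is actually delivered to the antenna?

Γ = (239 − 50)/(239 + 50) = 0.654
|Γ|² = 0.428
P_refl = |Γ|²·P_inc = 298 mW, P_del = (1 − |Γ|²)·P_inc = 399 mW

P_delivered ≈ 399 mW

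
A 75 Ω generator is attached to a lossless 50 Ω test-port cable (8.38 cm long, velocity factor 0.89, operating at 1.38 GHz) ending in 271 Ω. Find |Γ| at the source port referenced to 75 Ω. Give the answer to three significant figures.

λ = v/f = 0.89·c / 1.38 GHz = 0.193 m
βl = 2π·l/λ = 2π × 0.433 = 156°
tan(βl) = -0.447
Z_in = Z_0·(Z_L + jZ_0·tanβl)/(Z_0 + jZ_L·tanβl) = 47.4 + j92.3 Ω
Γ_s = (Z_in − Z_s)/(Z_in + Z_s) = (-27.6 + j92.3)/(122 + j92.3), |Γ_s| = 0.629

|Γ| ≈ 0.629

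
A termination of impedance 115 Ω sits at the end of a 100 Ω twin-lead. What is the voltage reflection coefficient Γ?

Γ = (Z_L − Z_0)/(Z_L + Z_0) = (115 − 100)/(115 + 100) = 15/215

Γ = 0.0698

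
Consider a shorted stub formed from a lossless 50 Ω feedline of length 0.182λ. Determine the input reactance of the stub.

βl = 2π × 0.182 = 65.5°
tan(βl) = 2.2
For a shorted stub, Z_in = jZ_0·tan(βl)

X_in ≈ 110 Ω (inductive)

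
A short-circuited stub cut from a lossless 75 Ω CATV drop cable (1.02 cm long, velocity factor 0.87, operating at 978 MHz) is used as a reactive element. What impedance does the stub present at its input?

Z_in ≈ +j18.4 Ω

λ = v/f = 0.87·c / 978 MHz = 0.267 m
βl = 2π·l/λ = 2π × 0.0382 = 13.8°
tan(βl) = 0.245
For a short-circuited stub, Z_in = jZ_0·tan(βl)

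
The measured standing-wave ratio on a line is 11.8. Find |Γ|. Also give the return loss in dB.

|Γ| ≈ 0.844; return loss ≈ 1.48 dB

|Γ| = (S − 1)/(S + 1) = (11.8 − 1)/(11.8 + 1) = 10.8/12.8
RL = −20·log₁₀|Γ| = −20·log₁₀(0.844)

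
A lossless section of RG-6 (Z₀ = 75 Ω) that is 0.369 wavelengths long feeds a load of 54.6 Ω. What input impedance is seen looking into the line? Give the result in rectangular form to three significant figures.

βl = 2π × 0.369 = 133°
tan(βl) = tan(133°) = -1.08
Z_in = Z_0·(Z_L + jZ_0·tanβl)/(Z_0 + jZ_L·tanβl)
     = 75·(54.6 − j80.9)/(75 − j58.9)

Z_in ≈ 73.1 − j23.5 Ω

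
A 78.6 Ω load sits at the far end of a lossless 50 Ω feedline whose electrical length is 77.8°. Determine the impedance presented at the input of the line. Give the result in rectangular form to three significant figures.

Z_in ≈ 32.7 − j6.32 Ω

tan(βl) = tan(77.8°) = 4.63
Z_in = Z_0·(Z_L + jZ_0·tanβl)/(Z_0 + jZ_L·tanβl)
     = 50·(78.6 + j231)/(50 + j364)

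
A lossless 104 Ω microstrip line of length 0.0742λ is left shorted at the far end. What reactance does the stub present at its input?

βl = 2π × 0.0742 = 26.7°
tan(βl) = 0.503
For a shorted stub, Z_in = jZ_0·tan(βl)

X_in ≈ 52.3 Ω (inductive)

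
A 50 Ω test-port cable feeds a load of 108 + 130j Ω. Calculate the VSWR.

VSWR ≈ 5.57

Γ = (Z_L − Z_0)/(Z_L + Z_0) = (58 + j130)/(158 + j130)
|Γ| = 142/205 = 0.696
VSWR = (1 + |Γ|)/(1 − |Γ|) = 1.7/0.304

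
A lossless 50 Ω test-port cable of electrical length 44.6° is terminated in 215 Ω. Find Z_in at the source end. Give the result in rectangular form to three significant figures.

tan(βl) = tan(44.6°) = 0.986
Z_in = Z_0·(Z_L + jZ_0·tanβl)/(Z_0 + jZ_L·tanβl)
     = 50·(215 + j49.3)/(50 + j212)

Z_in ≈ 22.3 − j45.4 Ω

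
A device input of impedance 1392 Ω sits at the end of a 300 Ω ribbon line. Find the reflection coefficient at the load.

Γ = (Z_L − Z_0)/(Z_L + Z_0) = (1392 − 300)/(1392 + 300) = 1092/1692

Γ = 0.645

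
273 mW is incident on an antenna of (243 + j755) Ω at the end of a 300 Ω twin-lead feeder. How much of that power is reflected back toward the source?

|Γ| = |(-57 + j755)/(543 + j755)| = 0.814
|Γ|² = 0.663
P_refl = |Γ|²·P_inc = 181 mW, P_del = (1 − |Γ|²)·P_inc = 92 mW

P_reflected ≈ 181 mW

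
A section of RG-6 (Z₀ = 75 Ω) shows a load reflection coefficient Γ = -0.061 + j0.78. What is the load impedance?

Z_L ≈ 16.8 + j67.5 Ω

Z_L = Z_0·(1 + Γ)/(1 − Γ) = 75·(0.939 + j0.78)/(1.06 − j0.78)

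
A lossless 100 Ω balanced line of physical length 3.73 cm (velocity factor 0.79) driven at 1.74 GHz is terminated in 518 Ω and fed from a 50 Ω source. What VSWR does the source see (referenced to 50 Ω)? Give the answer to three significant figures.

VSWR ≈ 2.78

λ = v/f = 0.79·c / 1.74 GHz = 0.136 m
βl = 2π·l/λ = 2π × 0.274 = 98.6°
tan(βl) = -6.62
Z_in = Z_0·(Z_L + jZ_0·tanβl)/(Z_0 + jZ_L·tanβl) = 19.7 + j14.5 Ω
Γ_s = (Z_in − Z_s)/(Z_in + Z_s) = (-30.3 + j14.5)/(69.7 + j14.5), |Γ_s| = 0.471
VSWR = (1 + |Γ_s|)/(1 − |Γ_s|)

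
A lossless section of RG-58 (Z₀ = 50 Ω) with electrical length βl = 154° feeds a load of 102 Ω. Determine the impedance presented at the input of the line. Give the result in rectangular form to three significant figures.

Z_in ≈ 63.5 + j38.7 Ω

tan(βl) = tan(154°) = -0.488
Z_in = Z_0·(Z_L + jZ_0·tanβl)/(Z_0 + jZ_L·tanβl)
     = 50·(102 − j24.4)/(50 − j49.7)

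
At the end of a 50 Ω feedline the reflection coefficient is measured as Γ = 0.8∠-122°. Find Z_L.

Z_L = Z_0·(1 + Γ)/(1 − Γ) = 50·(0.576 − j0.678)/(1.42 + j0.678)

Z_L ≈ 7.24 − j27.3 Ω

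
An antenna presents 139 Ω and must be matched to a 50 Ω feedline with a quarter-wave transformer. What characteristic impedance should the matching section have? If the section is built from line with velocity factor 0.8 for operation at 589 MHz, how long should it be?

Z_qwt ≈ 83.4 Ω; length ≈ 10.2 cm

Z_qwt = √(Z_0·R_L) = √(50 × 139) = √6950
λ = 0.8·c/f = 0.407 m, so l = λ/4 = 0.102 m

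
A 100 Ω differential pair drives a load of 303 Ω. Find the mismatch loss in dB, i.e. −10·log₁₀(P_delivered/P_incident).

mismatch loss ≈ 1.27 dB

Γ = (303 − 100)/(303 + 100) = 0.504
|Γ|² = 0.254, so P_del/P_inc = 1 − |Γ|² = 0.746
ML = −10·log₁₀(1 − |Γ|²)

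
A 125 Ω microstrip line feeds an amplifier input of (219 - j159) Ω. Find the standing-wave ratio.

Γ = (Z_L − Z_0)/(Z_L + Z_0) = (94 − j159)/(344 − j159)
|Γ| = 185/379 = 0.487
VSWR = (1 + |Γ|)/(1 − |Γ|) = 1.49/0.513

VSWR ≈ 2.9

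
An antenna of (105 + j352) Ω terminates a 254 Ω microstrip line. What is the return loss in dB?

RL ≈ 2.38 dB

Γ = (-149 + j352)/(359 + j352), |Γ| = 0.76
RL = −20·log₁₀|Γ| = −20·log₁₀(0.76)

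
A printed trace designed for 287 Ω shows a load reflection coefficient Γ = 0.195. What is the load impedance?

Z_L ≈ 426 Ω

Z_L = Z_0·(1 + Γ)/(1 − Γ) = 287·(1.2)/(0.805)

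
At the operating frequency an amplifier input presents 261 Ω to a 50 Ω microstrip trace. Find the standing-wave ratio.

Γ = (261 − 50)/(261 + 50) = 0.678
VSWR = (1 + 0.678)/(1 − 0.678)

VSWR ≈ 5.22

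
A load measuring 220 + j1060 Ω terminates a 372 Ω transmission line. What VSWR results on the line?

Γ = (Z_L − Z_0)/(Z_L + Z_0) = (-152 + j1060)/(592 + j1060)
|Γ| = 1070/1210 = 0.882
VSWR = (1 + |Γ|)/(1 − |Γ|) = 1.88/0.118

VSWR ≈ 15.9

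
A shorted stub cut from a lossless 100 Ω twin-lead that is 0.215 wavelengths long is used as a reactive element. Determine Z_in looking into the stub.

Z_in ≈ +j447 Ω

βl = 2π × 0.215 = 77.4°
tan(βl) = 4.47
For a shorted stub, Z_in = jZ_0·tan(βl)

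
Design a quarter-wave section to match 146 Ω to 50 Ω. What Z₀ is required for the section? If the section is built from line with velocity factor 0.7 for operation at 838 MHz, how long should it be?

Z_qwt ≈ 85.4 Ω; length ≈ 6.26 cm

Z_qwt = √(Z_0·R_L) = √(50 × 146) = √7300
λ = 0.7·c/f = 0.251 m, so l = λ/4 = 0.0626 m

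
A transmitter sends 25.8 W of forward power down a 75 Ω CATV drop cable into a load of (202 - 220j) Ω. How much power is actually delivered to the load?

P_delivered ≈ 12.5 W

|Γ| = |(127 − j220)/(277 − j220)| = 0.718
|Γ|² = 0.516
P_refl = |Γ|²·P_inc = 13.3 W, P_del = (1 − |Γ|²)·P_inc = 12.5 W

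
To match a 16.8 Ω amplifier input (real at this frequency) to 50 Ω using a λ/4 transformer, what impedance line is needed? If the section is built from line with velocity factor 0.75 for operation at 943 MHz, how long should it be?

Z_qwt = √(Z_0·R_L) = √(50 × 16.8) = √840
λ = 0.75·c/f = 0.239 m, so l = λ/4 = 0.0597 m

Z_qwt ≈ 29 Ω; length ≈ 5.97 cm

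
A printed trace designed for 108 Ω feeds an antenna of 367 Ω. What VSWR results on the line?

For a purely resistive load, VSWR = R_L/Z_0 or Z_0/R_L (whichever > 1) = 367/108

VSWR ≈ 3.4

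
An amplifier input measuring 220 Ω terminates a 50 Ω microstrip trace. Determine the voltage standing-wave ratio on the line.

Γ = (220 − 50)/(220 + 50) = 0.63
VSWR = (1 + 0.63)/(1 − 0.63)

VSWR ≈ 4.4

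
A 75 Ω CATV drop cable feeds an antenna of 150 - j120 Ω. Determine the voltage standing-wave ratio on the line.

Γ = (Z_L − Z_0)/(Z_L + Z_0) = (75 − j120)/(225 − j120)
|Γ| = 142/255 = 0.555
VSWR = (1 + |Γ|)/(1 − |Γ|) = 1.55/0.445

VSWR ≈ 3.49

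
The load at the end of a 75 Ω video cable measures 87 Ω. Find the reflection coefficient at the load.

Γ = 0.0741

Γ = (Z_L − Z_0)/(Z_L + Z_0) = (87 − 75)/(87 + 75) = 12/162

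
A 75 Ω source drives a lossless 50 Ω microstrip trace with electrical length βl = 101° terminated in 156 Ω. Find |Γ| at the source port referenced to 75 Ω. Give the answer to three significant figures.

tan(βl) = -5.14
Z_in = Z_0·(Z_L + jZ_0·tanβl)/(Z_0 + jZ_L·tanβl) = 16.6 + j8.69 Ω
Γ_s = (Z_in − Z_s)/(Z_in + Z_s) = (-58.4 + j8.69)/(91.6 + j8.69), |Γ_s| = 0.642

|Γ| ≈ 0.642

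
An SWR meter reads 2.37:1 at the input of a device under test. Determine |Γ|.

|Γ| ≈ 0.407

|Γ| = (S − 1)/(S + 1) = (2.37 − 1)/(2.37 + 1) = 1.37/3.37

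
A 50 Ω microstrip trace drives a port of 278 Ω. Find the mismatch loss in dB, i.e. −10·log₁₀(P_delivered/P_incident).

Γ = (278 − 50)/(278 + 50) = 0.695
|Γ|² = 0.483, so P_del/P_inc = 1 − |Γ|² = 0.517
ML = −10·log₁₀(1 − |Γ|²)

mismatch loss ≈ 2.87 dB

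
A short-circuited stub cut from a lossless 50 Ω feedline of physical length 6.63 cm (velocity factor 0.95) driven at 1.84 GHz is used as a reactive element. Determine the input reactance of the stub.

λ = v/f = 0.95·c / 1.84 GHz = 0.155 m
βl = 2π·l/λ = 2π × 0.428 = 154°
tan(βl) = -0.486
For a short-circuited stub, Z_in = jZ_0·tan(βl)

X_in ≈ -24.3 Ω (capacitive)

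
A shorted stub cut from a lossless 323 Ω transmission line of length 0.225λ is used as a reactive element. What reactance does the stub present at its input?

X_in ≈ 2040 Ω (inductive)

βl = 2π × 0.225 = 81°
tan(βl) = 6.31
For a shorted stub, Z_in = jZ_0·tan(βl)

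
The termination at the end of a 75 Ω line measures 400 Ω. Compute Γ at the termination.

Γ = 0.684

Γ = (Z_L − Z_0)/(Z_L + Z_0) = (400 − 75)/(400 + 75) = 325/475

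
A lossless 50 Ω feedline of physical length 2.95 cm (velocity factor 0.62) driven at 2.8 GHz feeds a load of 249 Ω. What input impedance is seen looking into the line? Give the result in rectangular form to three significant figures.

λ = v/f = 0.62·c / 2.8 GHz = 0.0664 m
βl = 2π·l/λ = 2π × 0.444 = 160°
tan(βl) = tan(160°) = -0.367
Z_in = Z_0·(Z_L + jZ_0·tanβl)/(Z_0 + jZ_L·tanβl)
     = 50·(249 − j18.3)/(50 − j91.3)

Z_in ≈ 65.2 + j101 Ω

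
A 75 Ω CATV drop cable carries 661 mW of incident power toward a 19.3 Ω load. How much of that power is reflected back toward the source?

P_reflected ≈ 231 mW

Γ = (19.3 − 75)/(19.3 + 75) = -0.591
|Γ|² = 0.349
P_refl = |Γ|²·P_inc = 231 mW, P_del = (1 − |Γ|²)·P_inc = 430 mW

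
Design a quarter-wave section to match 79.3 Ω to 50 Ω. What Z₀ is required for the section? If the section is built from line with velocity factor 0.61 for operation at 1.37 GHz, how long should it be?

Z_qwt = √(Z_0·R_L) = √(50 × 79.3) = √3965
λ = 0.61·c/f = 0.134 m, so l = λ/4 = 0.0334 m

Z_qwt ≈ 63 Ω; length ≈ 3.34 cm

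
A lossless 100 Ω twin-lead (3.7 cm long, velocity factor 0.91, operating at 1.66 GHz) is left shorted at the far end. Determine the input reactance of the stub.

λ = v/f = 0.91·c / 1.66 GHz = 0.164 m
βl = 2π·l/λ = 2π × 0.225 = 81°
tan(βl) = 6.31
For a shorted stub, Z_in = jZ_0·tan(βl)

X_in ≈ 631 Ω (inductive)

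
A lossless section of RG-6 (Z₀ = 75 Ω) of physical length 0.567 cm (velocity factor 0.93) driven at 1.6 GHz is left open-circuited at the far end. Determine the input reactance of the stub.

X_in ≈ -362 Ω (capacitive)

λ = v/f = 0.93·c / 1.6 GHz = 0.174 m
βl = 2π·l/λ = 2π × 0.0325 = 11.7°
tan(βl) = 0.207
For an open-circuited stub, Z_in = −jZ_0·cot(βl) = −jZ_0/tan(βl)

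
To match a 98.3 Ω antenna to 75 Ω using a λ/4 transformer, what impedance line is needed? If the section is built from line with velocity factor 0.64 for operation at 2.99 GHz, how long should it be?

Z_qwt = √(Z_0·R_L) = √(75 × 98.3) = √7372
λ = 0.64·c/f = 0.0642 m, so l = λ/4 = 0.0161 m

Z_qwt ≈ 85.9 Ω; length ≈ 1.61 cm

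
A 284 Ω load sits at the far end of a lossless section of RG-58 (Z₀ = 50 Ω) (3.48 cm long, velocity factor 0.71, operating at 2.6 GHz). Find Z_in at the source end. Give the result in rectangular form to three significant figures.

Z_in ≈ 38 + j84.7 Ω

λ = v/f = 0.71·c / 2.6 GHz = 0.0819 m
βl = 2π·l/λ = 2π × 0.425 = 153°
tan(βl) = tan(153°) = -0.511
Z_in = Z_0·(Z_L + jZ_0·tanβl)/(Z_0 + jZ_L·tanβl)
     = 50·(284 − j25.6)/(50 − j145)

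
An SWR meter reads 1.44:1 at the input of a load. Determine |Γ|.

|Γ| ≈ 0.18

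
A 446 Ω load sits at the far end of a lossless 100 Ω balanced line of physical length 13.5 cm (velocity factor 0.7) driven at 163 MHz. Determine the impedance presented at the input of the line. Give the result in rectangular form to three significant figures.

λ = v/f = 0.7·c / 163 MHz = 1.29 m
βl = 2π·l/λ = 2π × 0.105 = 37.7°
tan(βl) = tan(37.7°) = 0.774
Z_in = Z_0·(Z_L + jZ_0·tanβl)/(Z_0 + jZ_L·tanβl)
     = 100·(446 + j77.4)/(100 + j345)

Z_in ≈ 55.3 − j113 Ω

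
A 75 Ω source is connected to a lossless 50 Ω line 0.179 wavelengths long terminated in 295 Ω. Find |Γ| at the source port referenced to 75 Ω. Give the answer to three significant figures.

|Γ| ≈ 0.776

βl = 2π × 0.179 = 64.4°
tan(βl) = 2.09
Z_in = Z_0·(Z_L + jZ_0·tanβl)/(Z_0 + jZ_L·tanβl) = 10.3 − j23.1 Ω
Γ_s = (Z_in − Z_s)/(Z_in + Z_s) = (-64.7 − j23.1)/(85.3 − j23.1), |Γ_s| = 0.776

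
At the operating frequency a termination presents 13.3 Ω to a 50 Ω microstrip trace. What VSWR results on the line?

For a purely resistive load, VSWR = R_L/Z_0 or Z_0/R_L (whichever > 1) = 50/13.3

VSWR ≈ 3.76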